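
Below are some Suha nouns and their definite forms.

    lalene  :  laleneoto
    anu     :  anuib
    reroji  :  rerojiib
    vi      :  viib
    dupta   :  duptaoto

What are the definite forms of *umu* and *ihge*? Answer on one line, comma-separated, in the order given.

Looking at the last vowel of each stem: -ib when the last vowel of the stem is a high vowel (*anu*, *reroji*, *vi*); -oto when the last vowel of the stem is a non-high vowel (*lalene*, *dupta*).
*umu* — last vowel /u/ (a high vowel) → -ib → *umuib*.
Since the last vowel of *ihge* is /e/ (a non-high vowel), it takes -oto, giving *ihgeoto*.

umuib, ihgeoto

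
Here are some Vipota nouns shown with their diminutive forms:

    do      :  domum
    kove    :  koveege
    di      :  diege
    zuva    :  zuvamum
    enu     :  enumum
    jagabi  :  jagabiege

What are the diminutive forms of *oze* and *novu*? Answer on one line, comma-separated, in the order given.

Looking at the last vowel of each stem: -ege when the last vowel of the stem is a front vowel (*kove*, *di*, *jagabi*); -mum when the last vowel of the stem is a back vowel (*do*, *zuva*, *enu*).
*oze*: last vowel = /e/, a front vowel → -ege → *ozeege*.
*novu*: last vowel = /u/, a back vowel → -mum → *novumum*.

ozeege, novumum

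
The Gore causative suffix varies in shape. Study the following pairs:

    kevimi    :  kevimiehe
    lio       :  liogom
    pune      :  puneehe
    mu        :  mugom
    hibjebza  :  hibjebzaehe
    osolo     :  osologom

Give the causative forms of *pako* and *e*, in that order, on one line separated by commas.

pakogom, eehe

The alternation tracks the last vowel of the stem — -gom when the last vowel of the stem is a rounded vowel (*lio*, *mu*, *osolo*); -ehe when the last vowel of the stem is an unrounded vowel (*kevimi*, *pune*, *hibjebza*).
The last vowel of *pako* is /o/, which is a rounded vowel, so the suffix is -gom, giving *pakogom*.
*e* — last vowel /e/ (an unrounded vowel) → -ehe → *eehe*.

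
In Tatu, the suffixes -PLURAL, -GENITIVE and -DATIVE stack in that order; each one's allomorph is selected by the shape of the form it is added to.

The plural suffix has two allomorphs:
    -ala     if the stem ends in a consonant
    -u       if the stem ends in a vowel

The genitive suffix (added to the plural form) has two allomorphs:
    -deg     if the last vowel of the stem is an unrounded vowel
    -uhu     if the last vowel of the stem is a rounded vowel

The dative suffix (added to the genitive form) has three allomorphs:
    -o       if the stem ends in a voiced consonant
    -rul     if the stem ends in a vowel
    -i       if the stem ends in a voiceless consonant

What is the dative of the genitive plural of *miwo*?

*miwo*: final sound = /o/, a vowel → -u → *miwou*.
The plural form *miwou* — last vowel /u/ (a rounded vowel) → -uhu → *miwouuhu*.
The genitive form *miwouuhu* — final sound /u/ (a vowel) → -rul → *miwouuhurul*.

miwouuhurul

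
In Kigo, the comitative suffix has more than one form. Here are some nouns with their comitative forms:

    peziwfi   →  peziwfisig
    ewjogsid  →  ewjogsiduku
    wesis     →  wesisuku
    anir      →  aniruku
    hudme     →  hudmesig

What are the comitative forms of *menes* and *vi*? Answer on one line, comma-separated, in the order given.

menesuku, visig

The suffix is conditioned by the final sound: -uku when the stem ends in a consonant (*ewjogsid*, *wesis*, *anir*); -sig when the stem ends in a vowel (*peziwfi*, *hudme*).
*menes* — final sound /s/ (a consonant) → -uku → *menesuku*.
Since the final sound of *vi* is /i/ (a vowel), it takes -sig, giving *visig*.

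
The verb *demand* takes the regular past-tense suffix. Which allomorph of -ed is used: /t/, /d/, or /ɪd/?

/ɪd/

The stem *demand* ends in /t/ or /d/.
The -ed suffix is realized as /ɪd/ after /t, d/; as /t/ after other voiceless consonants; and as /d/ after other voiced sounds.
So -ed on *demand* is pronounced /ɪd/.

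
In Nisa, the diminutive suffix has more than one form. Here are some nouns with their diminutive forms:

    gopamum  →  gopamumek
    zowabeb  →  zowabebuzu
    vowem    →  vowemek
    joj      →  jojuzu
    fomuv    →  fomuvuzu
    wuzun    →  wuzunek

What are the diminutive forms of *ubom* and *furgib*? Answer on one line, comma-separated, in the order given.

The alternation tracks the final consonant of the stem — -ek when the stem ends in a nasal (*gopamum*, *vowem*, *wuzun*); -uzu when the stem ends in a non-nasal consonant (*zowabeb*, *joj*, *fomuv*).
*ubom*: final consonant = /m/, a nasal → -ek → *ubomek*.
Since the final consonant of *furgib* is /b/ (non-nasal), it takes -uzu, giving *furgibuzu*.

ubomek, furgibuzu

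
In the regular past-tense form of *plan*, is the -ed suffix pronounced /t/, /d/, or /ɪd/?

The stem *plan* ends in a voiced sound other than /d/.
The -ed suffix is realized as /ɪd/ after /t, d/; as /t/ after other voiceless consonants; and as /d/ after other voiced sounds.
So -ed on *plan* is pronounced /d/.

/d/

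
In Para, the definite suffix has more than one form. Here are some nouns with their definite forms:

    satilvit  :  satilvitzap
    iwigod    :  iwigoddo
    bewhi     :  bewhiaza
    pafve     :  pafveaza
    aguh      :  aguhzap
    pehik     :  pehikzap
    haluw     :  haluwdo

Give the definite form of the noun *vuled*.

vuleddo

The suffix is conditioned by the final sound: -zap when the stem ends in a voiceless consonant (*satilvit*, *aguh*, *pehik*); -do when the stem ends in a voiced consonant (*iwigod*, *haluw*); -aza when the stem ends in a vowel (*bewhi*, *pafve*).
Since the final sound of *vuled* is /d/ (a voiced consonant), it takes -do, giving *vuleddo*.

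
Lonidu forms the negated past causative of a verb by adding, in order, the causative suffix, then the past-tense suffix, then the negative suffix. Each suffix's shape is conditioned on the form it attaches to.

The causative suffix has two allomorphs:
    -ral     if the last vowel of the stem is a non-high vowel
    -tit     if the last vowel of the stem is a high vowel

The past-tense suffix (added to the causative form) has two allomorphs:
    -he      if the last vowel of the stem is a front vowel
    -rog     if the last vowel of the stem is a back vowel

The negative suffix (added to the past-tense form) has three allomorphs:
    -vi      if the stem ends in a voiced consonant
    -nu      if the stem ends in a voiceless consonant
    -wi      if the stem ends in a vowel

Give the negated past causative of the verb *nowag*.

The last vowel of *nowag* is /a/, which is a non-high vowel, so the causative suffix is -ral, giving *nowagral*.
The causative form *nowagral* — last vowel /a/ (a back vowel) → -rog → *nowagralrog*.
The past-tense form *nowagralrog*: final sound = /g/, a voiced consonant → -vi → *nowagralrogvi*.

nowagralrogvi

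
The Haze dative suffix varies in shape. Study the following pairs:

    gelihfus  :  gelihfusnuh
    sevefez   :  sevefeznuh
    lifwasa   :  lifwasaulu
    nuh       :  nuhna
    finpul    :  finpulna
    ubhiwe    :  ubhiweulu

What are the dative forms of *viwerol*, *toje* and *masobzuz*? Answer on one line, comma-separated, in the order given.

The suffix is conditioned by the final sound: -nuh when the stem ends in a sibilant (*gelihfus*, *sevefez*); -na when the stem ends in a non-sibilant consonant (*nuh*, *finpul*); -ulu when the stem ends in a vowel (*lifwasa*, *ubhiwe*).
The final sound of *viwerol* is /l/, which is a non-sibilant consonant, so the suffix is -na, giving *viwerolna*.
*toje*: final sound = /e/, a vowel → -ulu → *tojeulu*.
The final sound of *masobzuz* is /z/, which is a sibilant, so the suffix is -nuh, giving *masobzuznuh*.

viwerolna, tojeulu, masobzuznuh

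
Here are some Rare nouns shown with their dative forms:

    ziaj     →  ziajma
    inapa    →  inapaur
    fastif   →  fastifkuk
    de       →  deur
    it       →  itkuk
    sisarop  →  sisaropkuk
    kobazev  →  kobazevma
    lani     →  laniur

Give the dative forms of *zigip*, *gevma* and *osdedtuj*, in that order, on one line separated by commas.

zigipkuk, gevmaur, osdedtujma

The suffix is conditioned by the final sound: -kuk when the stem ends in a voiceless consonant (*fastif*, *it*, *sisarop*); -ma when the stem ends in a voiced consonant (*ziaj*, *kobazev*); -ur when the stem ends in a vowel (*inapa*, *de*, *lani*).
The final sound of *zigip* is /p/, which is a voiceless consonant, so the suffix is -kuk, giving *zigipkuk*.
*gevma* — final sound /a/ (a vowel) → -ur → *gevmaur*.
*osdedtuj* — final sound /j/ (a voiced consonant) → -ma → *osdedtujma*.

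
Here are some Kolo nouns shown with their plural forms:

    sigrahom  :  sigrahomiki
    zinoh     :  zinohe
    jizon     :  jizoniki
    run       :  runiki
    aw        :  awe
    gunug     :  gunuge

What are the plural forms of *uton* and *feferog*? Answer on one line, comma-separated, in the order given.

utoniki, feferoge

Looking at the final consonant of each stem: -iki when the stem ends in a nasal (*sigrahom*, *jizon*, *run*); -e when the stem ends in a non-nasal consonant (*zinoh*, *aw*, *gunug*).
*uton* — final consonant /n/ (a nasal) → -iki → *utoniki*.
*feferog* — final consonant /g/ (non-nasal) → -e → *feferoge*.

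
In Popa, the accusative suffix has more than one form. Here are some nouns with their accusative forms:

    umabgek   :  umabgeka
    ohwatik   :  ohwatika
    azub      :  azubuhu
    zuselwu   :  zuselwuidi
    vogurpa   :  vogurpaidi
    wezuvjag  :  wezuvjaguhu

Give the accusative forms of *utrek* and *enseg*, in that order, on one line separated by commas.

utreka, enseguhu

The pattern is voicing of the final sound: -a when the stem ends in a voiceless consonant (*umabgek*, *ohwatik*); -uhu when the stem ends in a voiced consonant (*azub*, *wezuvjag*); -idi when the stem ends in a vowel (*zuselwu*, *vogurpa*).
*utrek* — final sound /k/ (a voiceless consonant) → -a → *utreka*.
Since the final sound of *enseg* is /g/ (a voiced consonant), it takes -uhu, giving *enseguhu*.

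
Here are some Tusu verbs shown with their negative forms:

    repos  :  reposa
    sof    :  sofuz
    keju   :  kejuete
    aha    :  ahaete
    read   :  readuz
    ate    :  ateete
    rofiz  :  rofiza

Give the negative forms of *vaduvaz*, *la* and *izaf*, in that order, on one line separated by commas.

Looking at the final sound of each stem: -a when the stem ends in a sibilant (*repos*, *rofiz*); -uz when the stem ends in a non-sibilant consonant (*sof*, *read*); -ete when the stem ends in a vowel (*keju*, *aha*, *ate*).
Since the final sound of *vaduvaz* is /z/ (a sibilant), it takes -a, giving *vaduvaza*.
The final sound of *la* is /a/, which is a vowel, so the suffix is -ete, giving *laete*.
*izaf*: final sound = /f/, a non-sibilant consonant → -uz → *izafuz*.

vaduvaza, laete, izafuz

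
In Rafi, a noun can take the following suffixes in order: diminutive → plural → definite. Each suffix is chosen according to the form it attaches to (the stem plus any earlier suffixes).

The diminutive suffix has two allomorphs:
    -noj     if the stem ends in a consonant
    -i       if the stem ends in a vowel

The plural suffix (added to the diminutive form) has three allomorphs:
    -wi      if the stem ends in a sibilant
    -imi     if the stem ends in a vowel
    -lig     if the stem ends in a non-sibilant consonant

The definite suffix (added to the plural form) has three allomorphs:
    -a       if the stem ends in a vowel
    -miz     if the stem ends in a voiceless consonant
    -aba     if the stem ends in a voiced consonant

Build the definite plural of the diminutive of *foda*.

Since the final sound of *foda* is /a/ (a vowel), it takes -i, giving *fodai*.
Since the final sound of the diminutive form *fodai* is /i/ (a vowel), it takes -imi, giving *fodaiimi*.
The plural form *fodaiimi*: final sound = /i/, a vowel → -a → *fodaiimia*.

fodaiimia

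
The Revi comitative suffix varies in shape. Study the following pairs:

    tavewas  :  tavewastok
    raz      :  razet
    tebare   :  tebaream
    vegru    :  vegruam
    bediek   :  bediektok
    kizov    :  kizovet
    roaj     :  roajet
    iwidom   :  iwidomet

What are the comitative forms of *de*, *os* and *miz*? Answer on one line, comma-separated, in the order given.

Looking at the final sound of each stem: -tok when the stem ends in a voiceless consonant (*tavewas*, *bediek*); -et when the stem ends in a voiced consonant (*raz*, *kizov*, *roaj*, *iwidom*); -am when the stem ends in a vowel (*tebare*, *vegru*).
*de* — final sound /e/ (a vowel) → -am → *deam*.
*os* — final sound /s/ (a voiceless consonant) → -tok → *ostok*.
The final sound of *miz* is /z/, which is a voiced consonant, so the suffix is -et, giving *mizet*.

deam, ostok, mizet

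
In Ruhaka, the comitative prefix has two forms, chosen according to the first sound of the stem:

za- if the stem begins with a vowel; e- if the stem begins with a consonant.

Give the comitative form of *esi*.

zaesi

Since the first sound of *esi* is /e/ (a vowel), it takes za-, giving *zaesi*.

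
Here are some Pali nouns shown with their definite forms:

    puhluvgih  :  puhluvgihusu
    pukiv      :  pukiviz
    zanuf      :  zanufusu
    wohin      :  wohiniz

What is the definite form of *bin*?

biniz

The pattern is voicing of the final consonant: -usu when the stem ends in a voiceless consonant (*puhluvgih*, *zanuf*); -iz when the stem ends in a voiced consonant (*pukiv*, *wohin*).
The final consonant of *bin* is /n/, which is voiced, so the suffix is -iz, giving *biniz*.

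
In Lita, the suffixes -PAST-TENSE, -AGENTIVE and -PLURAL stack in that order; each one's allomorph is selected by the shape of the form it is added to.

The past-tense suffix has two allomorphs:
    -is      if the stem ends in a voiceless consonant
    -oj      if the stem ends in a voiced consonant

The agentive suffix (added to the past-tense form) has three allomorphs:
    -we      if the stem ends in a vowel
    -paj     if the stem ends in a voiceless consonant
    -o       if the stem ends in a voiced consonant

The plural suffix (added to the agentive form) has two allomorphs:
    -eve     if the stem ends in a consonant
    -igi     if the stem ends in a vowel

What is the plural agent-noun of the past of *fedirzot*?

fedirzotispajeve

*fedirzot*: final consonant = /t/, voiceless → -is → *fedirzotis*.
The past-tense form *fedirzotis* — final sound /s/ (a voiceless consonant) → -paj → *fedirzotispaj*.
The agentive form *fedirzotispaj*: final sound = /j/, a consonant → -eve → *fedirzotispajeve*.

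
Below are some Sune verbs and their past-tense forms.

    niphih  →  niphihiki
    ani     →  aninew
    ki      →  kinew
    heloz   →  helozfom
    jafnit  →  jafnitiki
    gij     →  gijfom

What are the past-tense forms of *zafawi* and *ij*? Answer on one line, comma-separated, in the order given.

zafawinew, ijfom

The pattern is voicing of the final sound: -iki when the stem ends in a voiceless consonant (*niphih*, *jafnit*); -fom when the stem ends in a voiced consonant (*heloz*, *gij*); -new when the stem ends in a vowel (*ani*, *ki*).
Since the final sound of *zafawi* is /i/ (a vowel), it takes -new, giving *zafawinew*.
*ij* — final sound /j/ (a voiced consonant) → -fom → *ijfom*.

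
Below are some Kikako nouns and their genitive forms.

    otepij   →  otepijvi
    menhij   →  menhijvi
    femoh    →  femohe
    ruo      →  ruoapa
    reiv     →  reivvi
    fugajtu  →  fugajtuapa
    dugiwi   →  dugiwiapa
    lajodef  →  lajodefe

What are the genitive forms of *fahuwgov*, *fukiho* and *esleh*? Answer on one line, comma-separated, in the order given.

The pattern is voicing of the final sound: -e when the stem ends in a voiceless consonant (*femoh*, *lajodef*); -vi when the stem ends in a voiced consonant (*otepij*, *menhij*, *reiv*); -apa when the stem ends in a vowel (*ruo*, *fugajtu*, *dugiwi*).
Since the final sound of *fahuwgov* is /v/ (a voiced consonant), it takes -vi, giving *fahuwgovvi*.
*fukiho* — final sound /o/ (a vowel) → -apa → *fukihoapa*.
Since the final sound of *esleh* is /h/ (a voiceless consonant), it takes -e, giving *eslehe*.

fahuwgovvi, fukihoapa, eslehe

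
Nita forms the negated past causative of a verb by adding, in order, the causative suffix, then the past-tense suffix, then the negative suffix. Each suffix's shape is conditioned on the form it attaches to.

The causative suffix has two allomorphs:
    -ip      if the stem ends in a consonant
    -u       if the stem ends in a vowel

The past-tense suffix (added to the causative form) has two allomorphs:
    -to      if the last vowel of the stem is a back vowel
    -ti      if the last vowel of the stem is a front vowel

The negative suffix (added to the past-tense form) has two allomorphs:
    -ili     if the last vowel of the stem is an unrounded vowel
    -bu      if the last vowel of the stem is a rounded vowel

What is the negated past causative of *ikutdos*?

ikutdosiptiili

*ikutdos*: final sound = /s/, a consonant → -ip → *ikutdosip*.
Since the last vowel of the causative form *ikutdosip* is /i/ (a front vowel), it takes -ti, giving *ikutdosipti*.
The last vowel of the past-tense form *ikutdosipti* is /i/, which is an unrounded vowel, so the negative suffix is -ili, giving *ikutdosiptiili*.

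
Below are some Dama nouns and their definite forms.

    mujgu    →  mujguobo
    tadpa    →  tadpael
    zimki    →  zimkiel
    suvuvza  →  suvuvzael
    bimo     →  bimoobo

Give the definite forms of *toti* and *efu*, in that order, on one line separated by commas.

Looking at the last vowel of each stem: -obo when the last vowel of the stem is a rounded vowel (*mujgu*, *bimo*); -el when the last vowel of the stem is an unrounded vowel (*tadpa*, *zimki*, *suvuvza*).
*toti*: last vowel = /i/, an unrounded vowel → -el → *totiel*.
The last vowel of *efu* is /u/, which is a rounded vowel, so the suffix is -obo, giving *efuobo*.

totiel, efuobo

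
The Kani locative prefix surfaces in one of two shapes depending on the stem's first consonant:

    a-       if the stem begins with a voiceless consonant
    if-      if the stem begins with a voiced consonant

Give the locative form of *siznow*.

The first consonant of *siznow* is /s/, which is voiceless, so the prefix is a-, giving *asiznow*.

asiznow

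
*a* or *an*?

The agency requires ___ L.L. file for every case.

The indefinite article is chosen by the initial *sound* of the following word, not its spelling.
The initialism *L.L.* is read letter by letter; the first letter, L, is pronounced /ɛl/, which begins with a vowel sound.
So the article is *an*: The agency requires an L.L. file for every case.

an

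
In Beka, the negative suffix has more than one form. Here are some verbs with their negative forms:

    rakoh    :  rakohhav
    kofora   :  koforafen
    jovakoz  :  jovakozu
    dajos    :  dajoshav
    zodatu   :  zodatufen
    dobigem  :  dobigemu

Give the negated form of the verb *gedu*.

Looking at the final sound of each stem: -hav when the stem ends in a voiceless consonant (*rakoh*, *dajos*); -u when the stem ends in a voiced consonant (*jovakoz*, *dobigem*); -fen when the stem ends in a vowel (*kofora*, *zodatu*).
The final sound of *gedu* is /u/, which is a vowel, so the suffix is -fen, giving *gedufen*.

gedufen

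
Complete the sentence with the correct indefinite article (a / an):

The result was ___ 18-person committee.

an

The indefinite article is chosen by the initial *sound* of the following word, not its spelling.
The number *18* is spoken "eighteen", beginning with /ˌeɪˈtiːn/ — a vowel sound.
So the article is *an*: The result was an 18-person committee.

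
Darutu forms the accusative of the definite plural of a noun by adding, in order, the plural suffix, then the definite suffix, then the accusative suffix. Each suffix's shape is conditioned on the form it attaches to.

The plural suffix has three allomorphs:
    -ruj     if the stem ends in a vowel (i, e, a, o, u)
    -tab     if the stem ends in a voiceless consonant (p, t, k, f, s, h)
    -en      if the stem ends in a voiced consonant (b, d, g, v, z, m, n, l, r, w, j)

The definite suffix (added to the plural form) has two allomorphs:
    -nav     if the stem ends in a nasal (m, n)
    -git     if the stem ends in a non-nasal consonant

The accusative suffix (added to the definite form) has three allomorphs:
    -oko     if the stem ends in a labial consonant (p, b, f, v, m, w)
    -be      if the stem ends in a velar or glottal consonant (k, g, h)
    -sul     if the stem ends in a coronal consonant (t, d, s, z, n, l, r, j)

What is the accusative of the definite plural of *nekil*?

Since the final sound of *nekil* is /l/ (a voiced consonant), it takes -en, giving *nekilen*.
The plural form *nekilen* — final consonant /n/ (a nasal) → -nav → *nekilennav*.
The final consonant of the definite form *nekilennav* is /v/, which is labial, so the accusative suffix is -oko, giving *nekilennavoko*.

nekilennavoko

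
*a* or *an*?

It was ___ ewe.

a

The indefinite article is chosen by the initial *sound* of the following word, not its spelling.
*ewe* begins with the sound /juː/ (pronounced /juː/) — a consonant sound.
So the article is *a*: It was a ewe.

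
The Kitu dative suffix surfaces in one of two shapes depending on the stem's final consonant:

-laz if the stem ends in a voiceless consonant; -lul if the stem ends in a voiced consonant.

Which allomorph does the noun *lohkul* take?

-lul

*lohkul*: final consonant = /l/, voiced → -lul.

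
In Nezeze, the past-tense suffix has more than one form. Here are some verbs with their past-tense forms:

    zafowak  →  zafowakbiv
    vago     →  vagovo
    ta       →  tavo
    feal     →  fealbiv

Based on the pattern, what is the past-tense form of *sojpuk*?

The pattern is consonant vs. vowel: -biv when the stem ends in a consonant (*zafowak*, *feal*); -vo when the stem ends in a vowel (*vago*, *ta*).
*sojpuk* — final sound /k/ (a consonant) → -biv → *sojpukbiv*.

sojpukbiv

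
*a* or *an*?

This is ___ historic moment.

a

The indefinite article is chosen by the initial *sound* of the following word, not its spelling.
*historic* begins with the sound /h/ (h is pronounced in standard usage) — a consonant sound.
So the article is *a*: This is a historic moment.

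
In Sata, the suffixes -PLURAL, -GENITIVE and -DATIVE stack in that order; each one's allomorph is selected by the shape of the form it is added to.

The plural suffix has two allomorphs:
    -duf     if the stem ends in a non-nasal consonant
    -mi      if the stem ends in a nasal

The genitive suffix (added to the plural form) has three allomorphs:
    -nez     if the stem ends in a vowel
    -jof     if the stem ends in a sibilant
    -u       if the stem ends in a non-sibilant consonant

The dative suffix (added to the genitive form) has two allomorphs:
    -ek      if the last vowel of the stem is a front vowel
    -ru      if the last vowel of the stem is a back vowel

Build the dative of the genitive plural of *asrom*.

asromminezek

*asrom*: final consonant = /m/, a nasal → -mi → *asrommi*.
The final sound of the plural form *asrommi* is /i/, which is a vowel, so the genitive suffix is -nez, giving *asromminez*.
The genitive form *asromminez*: last vowel = /e/, a front vowel → -ek → *asromminezek*.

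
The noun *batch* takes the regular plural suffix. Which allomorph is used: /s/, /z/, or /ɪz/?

/ɪz/

The stem *batch* ends in a sibilant (/s, z, ʃ, ʒ, tʃ, dʒ/).
The plural suffix surfaces as /ɪz/ after sibilants, /s/ after other voiceless consonants, and /z/ after other voiced sounds.
So the plural -s on *batch* is pronounced /ɪz/.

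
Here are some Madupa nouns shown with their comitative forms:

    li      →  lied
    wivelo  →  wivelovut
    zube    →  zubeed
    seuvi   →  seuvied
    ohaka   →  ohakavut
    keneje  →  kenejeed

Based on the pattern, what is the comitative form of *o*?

ovut

The pattern is front/back vowel harmony: -ed when the last vowel of the stem is a front vowel (*li*, *zube*, *seuvi*, *keneje*); -vut when the last vowel of the stem is a back vowel (*wivelo*, *ohaka*).
*o*: last vowel = /o/, a back vowel → -vut → *ovut*.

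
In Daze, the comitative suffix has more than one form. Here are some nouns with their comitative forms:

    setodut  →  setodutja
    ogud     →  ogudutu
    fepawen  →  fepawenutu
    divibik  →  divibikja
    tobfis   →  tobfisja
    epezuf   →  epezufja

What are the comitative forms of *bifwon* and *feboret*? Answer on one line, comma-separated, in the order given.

bifwonutu, feboretja

Looking at the final consonant of each stem: -ja when the stem ends in a voiceless consonant (*setodut*, *divibik*, *tobfis*, *epezuf*); -utu when the stem ends in a voiced consonant (*ogud*, *fepawen*).
*bifwon* — final consonant /n/ (voiced) → -utu → *bifwonutu*.
*feboret*: final consonant = /t/, voiceless → -ja → *feboretja*.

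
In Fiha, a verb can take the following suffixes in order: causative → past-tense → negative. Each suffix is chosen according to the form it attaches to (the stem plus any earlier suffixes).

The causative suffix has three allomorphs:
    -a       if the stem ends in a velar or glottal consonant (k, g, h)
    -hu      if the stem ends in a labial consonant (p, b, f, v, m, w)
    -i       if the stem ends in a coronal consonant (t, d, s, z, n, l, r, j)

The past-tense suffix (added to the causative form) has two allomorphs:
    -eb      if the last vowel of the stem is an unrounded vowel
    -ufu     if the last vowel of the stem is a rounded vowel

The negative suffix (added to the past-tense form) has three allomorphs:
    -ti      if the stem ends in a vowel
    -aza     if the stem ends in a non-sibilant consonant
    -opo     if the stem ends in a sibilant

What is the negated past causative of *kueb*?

*kueb* — final consonant /b/ (labial) → -hu → *kuebhu*.
The causative form *kuebhu* — last vowel /u/ (a rounded vowel) → -ufu → *kuebhuufu*.
Since the final sound of the past-tense form *kuebhuufu* is /u/ (a vowel), it takes -ti, giving *kuebhuufuti*.

kuebhuufuti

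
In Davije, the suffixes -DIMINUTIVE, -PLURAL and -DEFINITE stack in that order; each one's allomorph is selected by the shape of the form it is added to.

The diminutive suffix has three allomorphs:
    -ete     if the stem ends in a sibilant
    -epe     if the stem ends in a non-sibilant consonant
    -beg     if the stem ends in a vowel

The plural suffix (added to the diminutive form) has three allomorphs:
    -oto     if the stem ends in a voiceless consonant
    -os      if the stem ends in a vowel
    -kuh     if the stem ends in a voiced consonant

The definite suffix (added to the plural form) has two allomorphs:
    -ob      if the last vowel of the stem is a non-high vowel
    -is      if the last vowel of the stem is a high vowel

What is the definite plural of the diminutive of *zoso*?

The final sound of *zoso* is /o/, which is a vowel, so the diminutive suffix is -beg, giving *zosobeg*.
Since the final sound of the diminutive form *zosobeg* is /g/ (a voiced consonant), it takes -kuh, giving *zosobegkuh*.
The plural form *zosobegkuh*: last vowel = /u/, a high vowel → -is → *zosobegkuhis*.

zosobegkuhis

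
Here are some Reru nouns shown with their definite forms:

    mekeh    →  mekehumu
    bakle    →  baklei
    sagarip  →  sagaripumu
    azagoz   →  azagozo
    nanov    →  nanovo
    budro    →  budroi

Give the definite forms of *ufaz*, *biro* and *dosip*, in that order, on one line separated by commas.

ufazo, biroi, dosipumu

Looking at the final sound of each stem: -umu when the stem ends in a voiceless consonant (*mekeh*, *sagarip*); -o when the stem ends in a voiced consonant (*azagoz*, *nanov*); -i when the stem ends in a vowel (*bakle*, *budro*).
*ufaz*: final sound = /z/, a voiced consonant → -o → *ufazo*.
Since the final sound of *biro* is /o/ (a vowel), it takes -i, giving *biroi*.
The final sound of *dosip* is /p/, which is a voiceless consonant, so the suffix is -umu, giving *dosipumu*.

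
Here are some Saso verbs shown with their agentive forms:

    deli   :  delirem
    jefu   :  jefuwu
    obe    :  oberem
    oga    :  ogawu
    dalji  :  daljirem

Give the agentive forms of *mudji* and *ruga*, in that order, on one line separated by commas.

The alternation tracks the last vowel of the stem — -rem when the last vowel of the stem is a front vowel (*deli*, *obe*, *dalji*); -wu when the last vowel of the stem is a back vowel (*jefu*, *oga*).
The last vowel of *mudji* is /i/, which is a front vowel, so the suffix is -rem, giving *mudjirem*.
The last vowel of *ruga* is /a/, which is a back vowel, so the suffix is -wu, giving *rugawu*.

mudjirem, rugawu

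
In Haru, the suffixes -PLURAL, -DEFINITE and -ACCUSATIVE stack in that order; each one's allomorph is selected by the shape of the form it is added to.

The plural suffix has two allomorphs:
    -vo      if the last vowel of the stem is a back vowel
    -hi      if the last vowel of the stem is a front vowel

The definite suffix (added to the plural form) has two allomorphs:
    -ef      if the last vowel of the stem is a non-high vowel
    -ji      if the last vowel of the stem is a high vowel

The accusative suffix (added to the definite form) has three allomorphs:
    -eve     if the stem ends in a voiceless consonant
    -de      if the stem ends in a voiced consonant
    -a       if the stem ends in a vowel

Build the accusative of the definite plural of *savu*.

The last vowel of *savu* is /u/, which is a back vowel, so the plural suffix is -vo, giving *savuvo*.
Since the last vowel of the plural form *savuvo* is /o/ (a non-high vowel), it takes -ef, giving *savuvoef*.
Since the final sound of the definite form *savuvoef* is /f/ (a voiceless consonant), it takes -eve, giving *savuvoefeve*.

savuvoefeve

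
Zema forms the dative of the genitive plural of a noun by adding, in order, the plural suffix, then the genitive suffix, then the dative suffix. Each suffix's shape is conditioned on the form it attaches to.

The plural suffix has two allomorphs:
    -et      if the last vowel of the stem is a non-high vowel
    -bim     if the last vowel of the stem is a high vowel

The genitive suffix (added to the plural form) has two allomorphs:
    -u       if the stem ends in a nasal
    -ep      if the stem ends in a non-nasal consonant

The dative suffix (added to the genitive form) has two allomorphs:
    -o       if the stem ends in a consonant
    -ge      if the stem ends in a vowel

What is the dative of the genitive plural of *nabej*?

nabejetepo

*nabej* — last vowel /e/ (a non-high vowel) → -et → *nabejet*.
Since the final consonant of the plural form *nabejet* is /t/ (non-nasal), it takes -ep, giving *nabejetep*.
The genitive form *nabejetep* — final sound /p/ (a consonant) → -o → *nabejetepo*.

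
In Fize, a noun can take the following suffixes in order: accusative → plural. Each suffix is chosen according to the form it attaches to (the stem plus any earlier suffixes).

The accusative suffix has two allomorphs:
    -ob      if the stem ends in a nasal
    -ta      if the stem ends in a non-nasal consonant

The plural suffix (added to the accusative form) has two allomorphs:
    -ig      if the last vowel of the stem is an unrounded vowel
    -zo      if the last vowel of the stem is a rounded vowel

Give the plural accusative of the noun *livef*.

Since the final consonant of *livef* is /f/ (non-nasal), it takes -ta, giving *livefta*.
Since the last vowel of the accusative form *livefta* is /a/ (an unrounded vowel), it takes -ig, giving *liveftaig*.

liveftaig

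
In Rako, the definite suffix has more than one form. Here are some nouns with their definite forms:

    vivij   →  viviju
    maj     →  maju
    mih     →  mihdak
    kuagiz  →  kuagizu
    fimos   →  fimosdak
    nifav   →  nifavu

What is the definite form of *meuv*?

The suffix is conditioned by the final consonant: -dak when the stem ends in a voiceless consonant (*mih*, *fimos*); -u when the stem ends in a voiced consonant (*vivij*, *maj*, *kuagiz*, *nifav*).
The final consonant of *meuv* is /v/, which is voiced, so the suffix is -u, giving *meuvu*.

meuvu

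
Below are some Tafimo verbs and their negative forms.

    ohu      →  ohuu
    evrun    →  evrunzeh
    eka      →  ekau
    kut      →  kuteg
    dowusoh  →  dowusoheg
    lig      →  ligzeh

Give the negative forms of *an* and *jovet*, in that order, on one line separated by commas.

The alternation tracks the final sound of the stem — -eg when the stem ends in a voiceless consonant (*kut*, *dowusoh*); -zeh when the stem ends in a voiced consonant (*evrun*, *lig*); -u when the stem ends in a vowel (*ohu*, *eka*).
The final sound of *an* is /n/, which is a voiced consonant, so the suffix is -zeh, giving *anzeh*.
Since the final sound of *jovet* is /t/ (a voiceless consonant), it takes -eg, giving *joveteg*.

anzeh, joveteg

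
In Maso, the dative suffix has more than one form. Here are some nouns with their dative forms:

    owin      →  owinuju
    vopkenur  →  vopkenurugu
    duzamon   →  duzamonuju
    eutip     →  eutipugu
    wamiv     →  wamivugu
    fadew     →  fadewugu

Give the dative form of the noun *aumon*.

aumonuju

The pattern is nasality of the final consonant: -uju when the stem ends in a nasal (*owin*, *duzamon*); -ugu when the stem ends in a non-nasal consonant (*vopkenur*, *eutip*, *wamiv*, *fadew*).
The final consonant of *aumon* is /n/, which is a nasal, so the suffix is -uju, giving *aumonuju*.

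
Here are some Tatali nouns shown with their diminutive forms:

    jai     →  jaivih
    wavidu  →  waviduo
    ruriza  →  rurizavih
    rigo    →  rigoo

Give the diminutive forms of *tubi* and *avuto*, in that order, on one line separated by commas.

tubivih, avutoo

The suffix is conditioned by the last vowel: -o when the last vowel of the stem is a rounded vowel (*wavidu*, *rigo*); -vih when the last vowel of the stem is an unrounded vowel (*jai*, *ruriza*).
The last vowel of *tubi* is /i/, which is an unrounded vowel, so the suffix is -vih, giving *tubivih*.
*avuto*: last vowel = /o/, a rounded vowel → -o → *avutoo*.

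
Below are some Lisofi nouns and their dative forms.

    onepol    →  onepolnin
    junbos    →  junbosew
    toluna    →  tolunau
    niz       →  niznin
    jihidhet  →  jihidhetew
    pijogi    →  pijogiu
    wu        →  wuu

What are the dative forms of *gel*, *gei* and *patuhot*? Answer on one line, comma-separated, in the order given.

gelnin, geiu, patuhotew

The pattern is voicing of the final sound: -ew when the stem ends in a voiceless consonant (*junbos*, *jihidhet*); -nin when the stem ends in a voiced consonant (*onepol*, *niz*); -u when the stem ends in a vowel (*toluna*, *pijogi*, *wu*).
Since the final sound of *gel* is /l/ (a voiced consonant), it takes -nin, giving *gelnin*.
Since the final sound of *gei* is /i/ (a vowel), it takes -u, giving *geiu*.
*patuhot*: final sound = /t/, a voiceless consonant → -ew → *patuhotew*.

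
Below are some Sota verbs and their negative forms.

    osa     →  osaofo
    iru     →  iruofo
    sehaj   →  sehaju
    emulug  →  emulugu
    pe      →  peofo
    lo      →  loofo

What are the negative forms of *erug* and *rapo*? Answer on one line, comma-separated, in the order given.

erugu, rapoofo

The alternation tracks the final sound of the stem — -u when the stem ends in a consonant (*sehaj*, *emulug*); -ofo when the stem ends in a vowel (*osa*, *iru*, *pe*, *lo*).
*erug*: final sound = /g/, a consonant → -u → *erugu*.
The final sound of *rapo* is /o/, which is a vowel, so the suffix is -ofo, giving *rapoofo*.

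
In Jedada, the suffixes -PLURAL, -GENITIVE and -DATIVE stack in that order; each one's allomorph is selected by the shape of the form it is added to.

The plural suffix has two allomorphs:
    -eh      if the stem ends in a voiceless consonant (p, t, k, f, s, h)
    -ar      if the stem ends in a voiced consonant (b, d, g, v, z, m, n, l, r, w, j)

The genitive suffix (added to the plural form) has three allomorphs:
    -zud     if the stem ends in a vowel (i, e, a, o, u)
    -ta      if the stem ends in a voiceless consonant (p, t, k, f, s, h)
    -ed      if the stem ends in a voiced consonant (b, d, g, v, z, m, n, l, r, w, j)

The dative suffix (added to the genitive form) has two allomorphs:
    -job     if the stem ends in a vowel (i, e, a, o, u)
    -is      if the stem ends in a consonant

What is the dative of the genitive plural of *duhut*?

duhutehtajob

*duhut*: final consonant = /t/, voiceless → -eh → *duhuteh*.
The final sound of the plural form *duhuteh* is /h/, which is a voiceless consonant, so the genitive suffix is -ta, giving *duhutehta*.
The genitive form *duhutehta*: final sound = /a/, a vowel → -job → *duhutehtajob*.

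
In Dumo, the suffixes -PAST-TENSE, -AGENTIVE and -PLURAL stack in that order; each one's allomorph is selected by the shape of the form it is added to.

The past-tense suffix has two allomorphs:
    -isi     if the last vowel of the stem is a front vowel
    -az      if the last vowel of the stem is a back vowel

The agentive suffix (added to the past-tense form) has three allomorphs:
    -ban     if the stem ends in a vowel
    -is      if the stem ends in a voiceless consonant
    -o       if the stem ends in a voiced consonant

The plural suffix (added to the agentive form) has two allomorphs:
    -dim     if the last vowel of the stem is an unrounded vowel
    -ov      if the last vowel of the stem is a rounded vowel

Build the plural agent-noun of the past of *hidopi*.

hidopiisibandim

Since the last vowel of *hidopi* is /i/ (a front vowel), it takes -isi, giving *hidopiisi*.
Since the final sound of the past-tense form *hidopiisi* is /i/ (a vowel), it takes -ban, giving *hidopiisiban*.
The agentive form *hidopiisiban* — last vowel /a/ (an unrounded vowel) → -dim → *hidopiisibandim*.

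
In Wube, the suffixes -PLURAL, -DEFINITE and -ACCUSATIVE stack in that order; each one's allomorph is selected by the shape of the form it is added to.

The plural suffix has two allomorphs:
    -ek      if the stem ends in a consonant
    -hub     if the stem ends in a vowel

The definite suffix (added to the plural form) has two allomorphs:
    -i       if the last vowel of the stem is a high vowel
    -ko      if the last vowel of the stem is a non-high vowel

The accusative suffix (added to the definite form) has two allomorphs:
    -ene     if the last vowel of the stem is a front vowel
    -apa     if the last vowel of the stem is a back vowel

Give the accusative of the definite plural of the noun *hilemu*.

hilemuhubiene

*hilemu*: final sound = /u/, a vowel → -hub → *hilemuhub*.
The last vowel of the plural form *hilemuhub* is /u/, which is a high vowel, so the definite suffix is -i, giving *hilemuhubi*.
The last vowel of the definite form *hilemuhubi* is /i/, which is a front vowel, so the accusative suffix is -ene, giving *hilemuhubiene*.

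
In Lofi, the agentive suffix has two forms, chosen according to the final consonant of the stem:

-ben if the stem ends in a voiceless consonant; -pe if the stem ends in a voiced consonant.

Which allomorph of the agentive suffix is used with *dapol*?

-pe

The final consonant of *dapol* is /l/, which is voiced, so the suffix is -pe.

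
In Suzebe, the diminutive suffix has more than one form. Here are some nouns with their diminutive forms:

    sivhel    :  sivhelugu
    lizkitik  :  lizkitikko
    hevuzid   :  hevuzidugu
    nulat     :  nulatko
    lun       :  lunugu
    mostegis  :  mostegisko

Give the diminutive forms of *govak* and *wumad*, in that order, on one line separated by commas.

The suffix is conditioned by the final consonant: -ko when the stem ends in a voiceless consonant (*lizkitik*, *nulat*, *mostegis*); -ugu when the stem ends in a voiced consonant (*sivhel*, *hevuzid*, *lun*).
*govak*: final consonant = /k/, voiceless → -ko → *govakko*.
The final consonant of *wumad* is /d/, which is voiced, so the suffix is -ugu, giving *wumadugu*.

govakko, wumadugu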